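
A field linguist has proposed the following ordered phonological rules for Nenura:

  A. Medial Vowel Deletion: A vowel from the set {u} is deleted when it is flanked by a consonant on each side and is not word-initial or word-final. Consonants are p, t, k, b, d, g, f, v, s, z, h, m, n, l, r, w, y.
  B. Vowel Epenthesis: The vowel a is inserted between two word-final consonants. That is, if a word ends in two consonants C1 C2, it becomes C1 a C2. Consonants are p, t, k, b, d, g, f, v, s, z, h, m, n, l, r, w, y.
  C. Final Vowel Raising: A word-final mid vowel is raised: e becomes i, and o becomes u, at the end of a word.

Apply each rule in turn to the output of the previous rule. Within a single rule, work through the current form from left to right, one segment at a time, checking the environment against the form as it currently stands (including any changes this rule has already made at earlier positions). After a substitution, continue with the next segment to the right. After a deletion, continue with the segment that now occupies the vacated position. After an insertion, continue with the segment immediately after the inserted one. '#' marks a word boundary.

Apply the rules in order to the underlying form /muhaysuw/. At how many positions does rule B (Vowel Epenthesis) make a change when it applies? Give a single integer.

1

A Medial Vowel Deletion: [muhaysuw] → [mhaysw]
B Vowel Epenthesis: [mhaysw] → [mhaysaw]
C Final Vowel Raising: no change — [mhaysaw]
Rule B changed 1 position(s).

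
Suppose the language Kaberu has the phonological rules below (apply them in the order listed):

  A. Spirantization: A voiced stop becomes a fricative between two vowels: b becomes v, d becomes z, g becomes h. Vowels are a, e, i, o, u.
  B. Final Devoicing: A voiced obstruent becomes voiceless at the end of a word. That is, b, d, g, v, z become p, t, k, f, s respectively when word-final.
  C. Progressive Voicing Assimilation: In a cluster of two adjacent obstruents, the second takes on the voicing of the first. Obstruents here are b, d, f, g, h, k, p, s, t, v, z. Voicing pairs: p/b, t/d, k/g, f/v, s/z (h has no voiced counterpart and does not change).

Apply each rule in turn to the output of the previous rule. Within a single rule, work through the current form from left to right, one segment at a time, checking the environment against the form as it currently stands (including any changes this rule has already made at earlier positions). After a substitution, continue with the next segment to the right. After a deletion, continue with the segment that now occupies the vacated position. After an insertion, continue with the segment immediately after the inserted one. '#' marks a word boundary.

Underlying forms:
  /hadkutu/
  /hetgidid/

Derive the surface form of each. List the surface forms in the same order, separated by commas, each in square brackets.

/hadkutu/:
  A Spirantization: no change — [hadkutu]
  B Final Devoicing: no change — [hadkutu]
  C Progressive Voicing Assimilation: [hadkutu] → [hadgutu]
/hetgidid/:
  A Spirantization: [hetgidid] → [hetgizid]
  B Final Devoicing: [hetgizid] → [hetgizit]
  C Progressive Voicing Assimilation: [hetgizit] → [hetkizit]

[hadgutu], [hetkizit]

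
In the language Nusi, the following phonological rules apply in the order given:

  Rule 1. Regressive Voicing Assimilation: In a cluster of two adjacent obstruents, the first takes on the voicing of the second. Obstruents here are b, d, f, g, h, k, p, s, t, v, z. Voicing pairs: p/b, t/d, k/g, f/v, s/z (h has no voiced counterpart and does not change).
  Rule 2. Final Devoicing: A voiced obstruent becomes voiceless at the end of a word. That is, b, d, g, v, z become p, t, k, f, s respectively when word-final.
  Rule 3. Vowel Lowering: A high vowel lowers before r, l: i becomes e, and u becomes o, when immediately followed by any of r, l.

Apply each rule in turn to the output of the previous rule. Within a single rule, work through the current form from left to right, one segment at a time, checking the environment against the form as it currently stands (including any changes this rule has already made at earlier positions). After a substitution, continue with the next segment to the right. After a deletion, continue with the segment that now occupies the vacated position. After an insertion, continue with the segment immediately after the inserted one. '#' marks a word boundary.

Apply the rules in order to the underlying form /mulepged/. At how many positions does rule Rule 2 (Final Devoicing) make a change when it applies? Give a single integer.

1

Rule 1 Regressive Voicing Assimilation: [mulepged] → [mulebged]
Rule 2 Final Devoicing: [mulebged] → [mulebget]
Rule 3 Vowel Lowering: [mulebget] → [molebget]
Rule Rule 2 changed 1 position(s).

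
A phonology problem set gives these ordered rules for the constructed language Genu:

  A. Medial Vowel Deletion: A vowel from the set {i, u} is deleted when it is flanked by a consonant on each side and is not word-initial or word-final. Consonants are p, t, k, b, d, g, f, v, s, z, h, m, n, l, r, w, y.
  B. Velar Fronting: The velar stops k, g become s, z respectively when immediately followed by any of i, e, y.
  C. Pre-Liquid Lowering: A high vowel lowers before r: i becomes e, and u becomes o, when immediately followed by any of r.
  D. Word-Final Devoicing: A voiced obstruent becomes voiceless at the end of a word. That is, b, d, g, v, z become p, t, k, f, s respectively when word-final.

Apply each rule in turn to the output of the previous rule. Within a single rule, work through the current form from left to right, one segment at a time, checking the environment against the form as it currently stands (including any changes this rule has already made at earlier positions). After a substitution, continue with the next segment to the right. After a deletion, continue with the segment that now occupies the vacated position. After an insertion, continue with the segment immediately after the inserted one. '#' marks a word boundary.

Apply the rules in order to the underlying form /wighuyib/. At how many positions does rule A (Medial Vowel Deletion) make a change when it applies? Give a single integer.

3

A Medial Vowel Deletion: [wighuyib] → [wghyb]
B Velar Fronting: no change — [wghyb]
C Pre-Liquid Lowering: no change — [wghyb]
D Word-Final Devoicing: [wghyb] → [wghyp]
Rule A changed 3 position(s).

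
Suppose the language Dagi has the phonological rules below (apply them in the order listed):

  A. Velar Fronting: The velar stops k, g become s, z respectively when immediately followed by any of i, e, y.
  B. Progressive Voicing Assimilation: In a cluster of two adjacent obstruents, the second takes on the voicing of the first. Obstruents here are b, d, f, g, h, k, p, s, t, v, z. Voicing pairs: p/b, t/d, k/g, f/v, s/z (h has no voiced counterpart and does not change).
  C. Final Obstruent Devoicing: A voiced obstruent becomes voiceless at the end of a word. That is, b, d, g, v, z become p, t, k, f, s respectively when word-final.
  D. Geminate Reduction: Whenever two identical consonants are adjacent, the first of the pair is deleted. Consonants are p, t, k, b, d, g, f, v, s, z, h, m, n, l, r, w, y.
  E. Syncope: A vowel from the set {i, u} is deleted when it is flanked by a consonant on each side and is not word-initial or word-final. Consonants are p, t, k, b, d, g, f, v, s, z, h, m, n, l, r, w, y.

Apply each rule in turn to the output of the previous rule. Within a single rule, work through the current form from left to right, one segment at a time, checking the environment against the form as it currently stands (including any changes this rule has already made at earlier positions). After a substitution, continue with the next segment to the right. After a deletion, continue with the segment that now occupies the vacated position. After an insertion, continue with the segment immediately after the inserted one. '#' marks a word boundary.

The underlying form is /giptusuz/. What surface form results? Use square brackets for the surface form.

A Velar Fronting: [giptusuz] → [ziptusuz]
B Progressive Voicing Assimilation: no change — [ziptusuz]
C Final Obstruent Devoicing: [ziptusuz] → [ziptusus]
D Geminate Reduction: no change — [ziptusus]
E Syncope: [ziptusus] → [zptss]

[zptss]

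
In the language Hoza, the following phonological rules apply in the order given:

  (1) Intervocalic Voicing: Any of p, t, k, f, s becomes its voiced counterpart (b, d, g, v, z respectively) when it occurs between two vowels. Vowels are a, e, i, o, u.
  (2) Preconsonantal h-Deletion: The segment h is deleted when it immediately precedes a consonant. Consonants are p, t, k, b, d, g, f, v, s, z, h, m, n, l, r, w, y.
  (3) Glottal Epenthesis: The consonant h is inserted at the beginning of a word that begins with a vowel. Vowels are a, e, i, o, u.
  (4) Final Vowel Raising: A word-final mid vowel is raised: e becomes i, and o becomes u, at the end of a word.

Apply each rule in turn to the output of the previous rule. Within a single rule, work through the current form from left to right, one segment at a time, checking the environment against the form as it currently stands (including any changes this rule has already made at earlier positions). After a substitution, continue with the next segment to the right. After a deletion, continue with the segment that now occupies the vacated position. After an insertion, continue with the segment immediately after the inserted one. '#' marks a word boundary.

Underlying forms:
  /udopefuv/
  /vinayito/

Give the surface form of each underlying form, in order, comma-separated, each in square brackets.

/udopefuv/:
  (1) Intervocalic Voicing: [udopefuv] → [udobevuv]
  (2) Preconsonantal h-Deletion: no change — [udobevuv]
  (3) Glottal Epenthesis: [udobevuv] → [hudobevuv]
  (4) Final Vowel Raising: no change — [hudobevuv]
/vinayito/:
  (1) Intervocalic Voicing: [vinayito] → [vinayido]
  (2) Preconsonantal h-Deletion: no change — [vinayido]
  (3) Glottal Epenthesis: no change — [vinayido]
  (4) Final Vowel Raising: [vinayido] → [vinayidu]

[hudobevuv], [vinayidu]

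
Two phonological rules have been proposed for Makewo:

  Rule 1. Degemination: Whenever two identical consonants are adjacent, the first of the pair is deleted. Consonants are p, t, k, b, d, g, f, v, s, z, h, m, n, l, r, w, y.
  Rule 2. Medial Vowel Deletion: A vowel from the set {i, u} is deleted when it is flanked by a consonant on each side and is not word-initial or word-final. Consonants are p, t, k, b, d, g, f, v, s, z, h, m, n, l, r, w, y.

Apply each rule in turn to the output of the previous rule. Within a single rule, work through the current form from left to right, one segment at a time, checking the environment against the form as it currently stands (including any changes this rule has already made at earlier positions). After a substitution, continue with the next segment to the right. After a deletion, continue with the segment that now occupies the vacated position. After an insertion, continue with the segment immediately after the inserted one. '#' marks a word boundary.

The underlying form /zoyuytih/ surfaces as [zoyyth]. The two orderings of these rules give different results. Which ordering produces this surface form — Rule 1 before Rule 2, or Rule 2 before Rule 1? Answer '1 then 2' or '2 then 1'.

1 then 2

Order 1 then 2:
  1 Degemination: no change — [zoyuytih]
  2 Medial Vowel Deletion: [zoyuytih] → [zoyyth]
  result: [zoyyth]
Order 2 then 1:
  2 Medial Vowel Deletion: [zoyuytih] → [zoyyth]
  1 Degemination: [zoyyth] → [zoyth]
  result: [zoyth]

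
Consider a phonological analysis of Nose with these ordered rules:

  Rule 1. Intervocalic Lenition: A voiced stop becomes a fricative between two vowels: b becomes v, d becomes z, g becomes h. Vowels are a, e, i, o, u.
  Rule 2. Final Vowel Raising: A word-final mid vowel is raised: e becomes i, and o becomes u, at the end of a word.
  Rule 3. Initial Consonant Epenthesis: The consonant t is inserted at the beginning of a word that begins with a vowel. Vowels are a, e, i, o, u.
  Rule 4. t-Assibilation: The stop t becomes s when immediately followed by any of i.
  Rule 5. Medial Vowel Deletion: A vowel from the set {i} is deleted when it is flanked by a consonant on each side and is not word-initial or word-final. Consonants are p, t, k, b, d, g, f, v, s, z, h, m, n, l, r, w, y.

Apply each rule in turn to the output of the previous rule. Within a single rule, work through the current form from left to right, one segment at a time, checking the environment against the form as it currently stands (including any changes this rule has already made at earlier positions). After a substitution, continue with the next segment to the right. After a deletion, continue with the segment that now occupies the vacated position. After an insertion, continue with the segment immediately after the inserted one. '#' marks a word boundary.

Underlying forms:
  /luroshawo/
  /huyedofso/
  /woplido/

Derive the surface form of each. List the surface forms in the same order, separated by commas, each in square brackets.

/luroshawo/:
  Rule 1 Intervocalic Lenition: no change — [luroshawo]
  Rule 2 Final Vowel Raising: [luroshawo] → [luroshawu]
  Rule 3 Initial Consonant Epenthesis: no change — [luroshawu]
  Rule 4 t-Assibilation: no change — [luroshawu]
  Rule 5 Medial Vowel Deletion: no change — [luroshawu]
/huyedofso/:
  Rule 1 Intervocalic Lenition: [huyedofso] → [huyezofso]
  Rule 2 Final Vowel Raising: [huyezofso] → [huyezofsu]
  Rule 3 Initial Consonant Epenthesis: no change — [huyezofsu]
  Rule 4 t-Assibilation: no change — [huyezofsu]
  Rule 5 Medial Vowel Deletion: no change — [huyezofsu]
/woplido/:
  Rule 1 Intervocalic Lenition: [woplido] → [woplizo]
  Rule 2 Final Vowel Raising: [woplizo] → [woplizu]
  Rule 3 Initial Consonant Epenthesis: no change — [woplizu]
  Rule 4 t-Assibilation: no change — [woplizu]
  Rule 5 Medial Vowel Deletion: [woplizu] → [woplzu]

[luroshawu], [huyezofsu], [woplzu]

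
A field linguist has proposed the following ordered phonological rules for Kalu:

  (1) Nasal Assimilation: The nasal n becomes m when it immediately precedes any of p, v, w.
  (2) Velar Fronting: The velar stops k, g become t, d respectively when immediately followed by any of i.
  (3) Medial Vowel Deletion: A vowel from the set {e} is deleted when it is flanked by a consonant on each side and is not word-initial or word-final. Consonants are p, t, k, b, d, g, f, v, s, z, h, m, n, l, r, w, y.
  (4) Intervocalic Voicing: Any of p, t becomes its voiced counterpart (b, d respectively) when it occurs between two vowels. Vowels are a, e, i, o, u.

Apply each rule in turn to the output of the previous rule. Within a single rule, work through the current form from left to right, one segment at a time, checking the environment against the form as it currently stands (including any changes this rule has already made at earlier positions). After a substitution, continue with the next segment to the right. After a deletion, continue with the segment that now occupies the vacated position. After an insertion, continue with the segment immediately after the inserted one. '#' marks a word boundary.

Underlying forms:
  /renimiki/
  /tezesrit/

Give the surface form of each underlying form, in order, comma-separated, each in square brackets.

/renimiki/:
  (1) Nasal Assimilation: no change — [renimiki]
  (2) Velar Fronting: [renimiki] → [renimiti]
  (3) Medial Vowel Deletion: [renimiti] → [rnimiti]
  (4) Intervocalic Voicing: [rnimiti] → [rnimidi]
/tezesrit/:
  (1) Nasal Assimilation: no change — [tezesrit]
  (2) Velar Fronting: no change — [tezesrit]
  (3) Medial Vowel Deletion: [tezesrit] → [tzsrit]
  (4) Intervocalic Voicing: no change — [tzsrit]

[rnimidi], [tzsrit]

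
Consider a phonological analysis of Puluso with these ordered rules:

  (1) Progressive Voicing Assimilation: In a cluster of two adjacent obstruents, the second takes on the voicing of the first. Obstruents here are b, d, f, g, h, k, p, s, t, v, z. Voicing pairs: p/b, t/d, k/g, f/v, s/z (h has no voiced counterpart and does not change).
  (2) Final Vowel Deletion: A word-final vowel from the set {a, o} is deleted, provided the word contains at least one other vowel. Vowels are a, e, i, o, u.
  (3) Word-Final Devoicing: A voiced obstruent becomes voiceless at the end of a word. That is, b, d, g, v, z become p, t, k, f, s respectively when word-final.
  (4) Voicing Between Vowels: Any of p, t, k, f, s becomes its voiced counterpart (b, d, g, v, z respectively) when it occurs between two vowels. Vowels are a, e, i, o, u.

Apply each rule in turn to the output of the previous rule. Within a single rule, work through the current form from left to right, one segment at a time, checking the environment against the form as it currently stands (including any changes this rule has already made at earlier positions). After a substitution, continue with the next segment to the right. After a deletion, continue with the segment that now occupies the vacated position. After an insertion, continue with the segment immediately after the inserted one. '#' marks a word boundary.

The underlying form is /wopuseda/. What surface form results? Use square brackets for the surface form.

(1) Progressive Voicing Assimilation: no change — [wopuseda]
(2) Final Vowel Deletion: [wopuseda] → [wopused]
(3) Word-Final Devoicing: [wopused] → [wopuset]
(4) Voicing Between Vowels: [wopuset] → [wobuzet]

[wobuzet]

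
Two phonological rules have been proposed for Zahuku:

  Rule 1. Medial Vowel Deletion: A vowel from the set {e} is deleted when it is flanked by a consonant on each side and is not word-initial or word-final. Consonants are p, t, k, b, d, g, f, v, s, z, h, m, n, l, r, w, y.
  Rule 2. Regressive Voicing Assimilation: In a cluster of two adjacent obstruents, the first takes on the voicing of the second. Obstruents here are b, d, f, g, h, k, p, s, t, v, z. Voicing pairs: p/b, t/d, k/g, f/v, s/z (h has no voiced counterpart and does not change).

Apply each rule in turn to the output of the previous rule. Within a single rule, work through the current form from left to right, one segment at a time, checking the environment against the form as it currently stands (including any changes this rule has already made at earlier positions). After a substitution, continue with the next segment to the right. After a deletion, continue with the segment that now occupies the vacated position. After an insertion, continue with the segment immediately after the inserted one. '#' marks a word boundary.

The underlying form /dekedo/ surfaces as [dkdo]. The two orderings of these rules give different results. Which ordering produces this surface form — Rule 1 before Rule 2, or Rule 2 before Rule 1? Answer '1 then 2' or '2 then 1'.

2 then 1

Order 1 then 2:
  1 Medial Vowel Deletion: [dekedo] → [dkdo]
  2 Regressive Voicing Assimilation: [dkdo] → [tgdo]
  result: [tgdo]
Order 2 then 1:
  2 Regressive Voicing Assimilation: no change — [dekedo]
  1 Medial Vowel Deletion: [dekedo] → [dkdo]
  result: [dkdo]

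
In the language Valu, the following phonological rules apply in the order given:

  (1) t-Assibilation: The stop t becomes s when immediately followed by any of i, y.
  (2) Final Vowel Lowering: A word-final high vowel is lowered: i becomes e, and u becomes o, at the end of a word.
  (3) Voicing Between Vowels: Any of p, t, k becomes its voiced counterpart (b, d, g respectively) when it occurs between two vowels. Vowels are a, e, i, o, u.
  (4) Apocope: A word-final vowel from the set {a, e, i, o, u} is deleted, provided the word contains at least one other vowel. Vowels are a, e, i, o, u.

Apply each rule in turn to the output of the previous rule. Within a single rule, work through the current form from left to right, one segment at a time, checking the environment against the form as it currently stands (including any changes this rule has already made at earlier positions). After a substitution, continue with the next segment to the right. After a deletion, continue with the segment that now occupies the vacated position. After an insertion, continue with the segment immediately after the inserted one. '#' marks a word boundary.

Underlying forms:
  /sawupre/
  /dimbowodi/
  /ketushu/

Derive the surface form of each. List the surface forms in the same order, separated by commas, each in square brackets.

[sawupr], [dimbowod], [kedush]

/sawupre/:
  (1) t-Assibilation: no change — [sawupre]
  (2) Final Vowel Lowering: no change — [sawupre]
  (3) Voicing Between Vowels: no change — [sawupre]
  (4) Apocope: [sawupre] → [sawupr]
/dimbowodi/:
  (1) t-Assibilation: no change — [dimbowodi]
  (2) Final Vowel Lowering: [dimbowodi] → [dimbowode]
  (3) Voicing Between Vowels: no change — [dimbowode]
  (4) Apocope: [dimbowode] → [dimbowod]
/ketushu/:
  (1) t-Assibilation: no change — [ketushu]
  (2) Final Vowel Lowering: [ketushu] → [ketusho]
  (3) Voicing Between Vowels: [ketusho] → [kedusho]
  (4) Apocope: [kedusho] → [kedush]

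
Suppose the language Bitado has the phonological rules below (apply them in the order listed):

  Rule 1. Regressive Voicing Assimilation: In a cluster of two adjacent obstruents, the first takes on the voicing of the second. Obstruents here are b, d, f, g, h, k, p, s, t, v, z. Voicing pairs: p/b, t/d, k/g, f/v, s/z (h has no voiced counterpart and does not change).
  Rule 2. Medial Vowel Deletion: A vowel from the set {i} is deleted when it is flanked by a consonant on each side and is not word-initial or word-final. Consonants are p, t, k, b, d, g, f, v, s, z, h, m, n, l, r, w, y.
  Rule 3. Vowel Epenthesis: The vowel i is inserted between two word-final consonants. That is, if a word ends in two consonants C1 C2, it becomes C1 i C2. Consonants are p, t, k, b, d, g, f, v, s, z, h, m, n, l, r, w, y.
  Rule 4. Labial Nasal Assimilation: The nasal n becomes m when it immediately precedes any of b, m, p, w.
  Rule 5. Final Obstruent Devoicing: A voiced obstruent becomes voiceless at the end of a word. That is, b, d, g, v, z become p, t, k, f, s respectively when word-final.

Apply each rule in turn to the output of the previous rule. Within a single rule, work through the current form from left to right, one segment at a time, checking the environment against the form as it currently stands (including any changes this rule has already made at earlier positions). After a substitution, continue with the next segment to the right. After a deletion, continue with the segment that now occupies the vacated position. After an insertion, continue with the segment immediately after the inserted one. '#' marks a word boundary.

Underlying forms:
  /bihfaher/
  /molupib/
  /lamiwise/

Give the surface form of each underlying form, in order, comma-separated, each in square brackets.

[bhfaher], [molupip], [lamwse]

/bihfaher/:
  Rule 1 Regressive Voicing Assimilation: no change — [bihfaher]
  Rule 2 Medial Vowel Deletion: [bihfaher] → [bhfaher]
  Rule 3 Vowel Epenthesis: no change — [bhfaher]
  Rule 4 Labial Nasal Assimilation: no change — [bhfaher]
  Rule 5 Final Obstruent Devoicing: no change — [bhfaher]
/molupib/:
  Rule 1 Regressive Voicing Assimilation: no change — [molupib]
  Rule 2 Medial Vowel Deletion: [molupib] → [molupb]
  Rule 3 Vowel Epenthesis: [molupb] → [molupib]
  Rule 4 Labial Nasal Assimilation: no change — [molupib]
  Rule 5 Final Obstruent Devoicing: [molupib] → [molupip]
/lamiwise/:
  Rule 1 Regressive Voicing Assimilation: no change — [lamiwise]
  Rule 2 Medial Vowel Deletion: [lamiwise] → [lamwse]
  Rule 3 Vowel Epenthesis: no change — [lamwse]
  Rule 4 Labial Nasal Assimilation: no change — [lamwse]
  Rule 5 Final Obstruent Devoicing: no change — [lamwse]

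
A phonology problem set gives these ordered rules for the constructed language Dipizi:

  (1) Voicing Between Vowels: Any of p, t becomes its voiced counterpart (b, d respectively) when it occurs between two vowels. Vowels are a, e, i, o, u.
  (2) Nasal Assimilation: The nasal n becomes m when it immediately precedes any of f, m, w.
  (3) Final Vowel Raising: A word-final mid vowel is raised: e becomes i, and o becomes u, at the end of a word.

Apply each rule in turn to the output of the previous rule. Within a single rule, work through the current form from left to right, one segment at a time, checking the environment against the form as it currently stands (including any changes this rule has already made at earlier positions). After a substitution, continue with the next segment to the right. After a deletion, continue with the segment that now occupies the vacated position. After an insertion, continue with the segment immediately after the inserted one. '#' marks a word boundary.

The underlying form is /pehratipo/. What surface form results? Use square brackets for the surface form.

[pehradibu]

(1) Voicing Between Vowels: [pehratipo] → [pehradibo]
(2) Nasal Assimilation: no change — [pehradibo]
(3) Final Vowel Raising: [pehradibo] → [pehradibu]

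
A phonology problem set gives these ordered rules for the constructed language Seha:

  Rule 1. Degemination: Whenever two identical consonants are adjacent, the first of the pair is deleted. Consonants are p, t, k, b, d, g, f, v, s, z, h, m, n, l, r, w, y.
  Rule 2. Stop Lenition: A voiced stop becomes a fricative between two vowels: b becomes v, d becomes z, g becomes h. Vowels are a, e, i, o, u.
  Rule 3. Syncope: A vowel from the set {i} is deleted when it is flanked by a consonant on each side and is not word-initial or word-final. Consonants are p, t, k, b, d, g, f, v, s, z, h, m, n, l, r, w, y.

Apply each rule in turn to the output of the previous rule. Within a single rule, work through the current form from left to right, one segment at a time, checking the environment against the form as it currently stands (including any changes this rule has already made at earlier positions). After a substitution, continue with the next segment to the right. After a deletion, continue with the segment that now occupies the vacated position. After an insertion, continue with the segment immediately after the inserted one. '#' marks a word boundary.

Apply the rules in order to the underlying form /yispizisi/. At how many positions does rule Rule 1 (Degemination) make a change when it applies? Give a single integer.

Rule 1 Degemination: no change — [yispizisi]
Rule 2 Stop Lenition: no change — [yispizisi]
Rule 3 Syncope: [yispizisi] → [yspzsi]
Rule Rule 1 changed 0 position(s).

0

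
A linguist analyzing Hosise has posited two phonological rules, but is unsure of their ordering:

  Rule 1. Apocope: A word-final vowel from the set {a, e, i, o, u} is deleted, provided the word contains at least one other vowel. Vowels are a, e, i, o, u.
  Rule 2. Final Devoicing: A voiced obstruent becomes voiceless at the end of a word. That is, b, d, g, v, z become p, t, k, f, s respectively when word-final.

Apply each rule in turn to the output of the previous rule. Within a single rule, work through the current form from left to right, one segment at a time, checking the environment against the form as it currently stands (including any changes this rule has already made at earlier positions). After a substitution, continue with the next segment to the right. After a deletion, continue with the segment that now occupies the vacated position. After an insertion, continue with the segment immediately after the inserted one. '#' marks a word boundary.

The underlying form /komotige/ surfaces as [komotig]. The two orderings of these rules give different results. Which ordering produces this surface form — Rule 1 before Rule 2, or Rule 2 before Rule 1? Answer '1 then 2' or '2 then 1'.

Order 1 then 2:
  1 Apocope: [komotige] → [komotig]
  2 Final Devoicing: [komotig] → [komotik]
  result: [komotik]
Order 2 then 1:
  2 Final Devoicing: no change — [komotige]
  1 Apocope: [komotige] → [komotig]
  result: [komotig]

2 then 1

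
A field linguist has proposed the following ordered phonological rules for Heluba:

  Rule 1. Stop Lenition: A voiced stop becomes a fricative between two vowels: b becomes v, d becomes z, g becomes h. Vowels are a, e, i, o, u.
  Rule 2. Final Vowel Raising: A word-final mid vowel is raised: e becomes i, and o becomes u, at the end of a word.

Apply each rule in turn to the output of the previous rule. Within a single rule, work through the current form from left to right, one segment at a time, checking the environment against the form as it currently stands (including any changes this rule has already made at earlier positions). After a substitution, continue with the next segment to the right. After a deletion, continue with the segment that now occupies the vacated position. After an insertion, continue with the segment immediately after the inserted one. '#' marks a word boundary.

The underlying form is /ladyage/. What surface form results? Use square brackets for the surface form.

Rule 1 Stop Lenition: [ladyage] → [ladyahe]
Rule 2 Final Vowel Raising: [ladyahe] → [ladyahi]

[ladyahi]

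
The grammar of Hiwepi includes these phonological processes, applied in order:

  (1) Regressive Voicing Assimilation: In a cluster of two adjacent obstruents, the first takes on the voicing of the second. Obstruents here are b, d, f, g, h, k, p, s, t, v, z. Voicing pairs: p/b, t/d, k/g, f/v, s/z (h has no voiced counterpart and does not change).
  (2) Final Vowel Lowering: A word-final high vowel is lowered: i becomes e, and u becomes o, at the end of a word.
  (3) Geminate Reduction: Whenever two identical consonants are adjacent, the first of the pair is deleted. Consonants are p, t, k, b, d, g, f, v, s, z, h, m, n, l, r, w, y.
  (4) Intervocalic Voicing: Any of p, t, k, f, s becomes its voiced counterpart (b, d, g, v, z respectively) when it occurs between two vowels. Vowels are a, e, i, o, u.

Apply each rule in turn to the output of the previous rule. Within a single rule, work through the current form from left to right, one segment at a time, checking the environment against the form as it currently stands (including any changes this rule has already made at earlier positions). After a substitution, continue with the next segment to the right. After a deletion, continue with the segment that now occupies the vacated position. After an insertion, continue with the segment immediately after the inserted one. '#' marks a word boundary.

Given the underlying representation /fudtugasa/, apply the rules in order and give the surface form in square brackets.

(1) Regressive Voicing Assimilation: [fudtugasa] → [futtugasa]
(2) Final Vowel Lowering: no change — [futtugasa]
(3) Geminate Reduction: [futtugasa] → [futugasa]
(4) Intervocalic Voicing: [futugasa] → [fudugaza]

[fudugaza]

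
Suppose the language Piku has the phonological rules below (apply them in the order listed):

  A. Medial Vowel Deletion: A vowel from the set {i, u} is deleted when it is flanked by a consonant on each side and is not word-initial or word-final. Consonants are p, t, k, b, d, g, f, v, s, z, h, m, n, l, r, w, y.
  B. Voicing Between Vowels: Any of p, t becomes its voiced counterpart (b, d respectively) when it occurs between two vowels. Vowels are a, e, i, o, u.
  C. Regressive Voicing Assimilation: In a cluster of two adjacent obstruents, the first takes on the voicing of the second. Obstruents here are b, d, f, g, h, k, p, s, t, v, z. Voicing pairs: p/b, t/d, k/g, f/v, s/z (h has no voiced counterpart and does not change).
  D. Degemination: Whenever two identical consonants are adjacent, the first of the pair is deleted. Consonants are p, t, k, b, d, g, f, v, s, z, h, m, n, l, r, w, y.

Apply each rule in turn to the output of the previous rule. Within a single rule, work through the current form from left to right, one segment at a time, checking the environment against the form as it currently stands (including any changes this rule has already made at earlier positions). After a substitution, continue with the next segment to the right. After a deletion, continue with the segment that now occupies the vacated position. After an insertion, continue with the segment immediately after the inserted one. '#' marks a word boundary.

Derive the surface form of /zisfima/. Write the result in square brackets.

A Medial Vowel Deletion: [zisfima] → [zsfma]
B Voicing Between Vowels: no change — [zsfma]
C Regressive Voicing Assimilation: [zsfma] → [ssfma]
D Degemination: [ssfma] → [sfma]

[sfma]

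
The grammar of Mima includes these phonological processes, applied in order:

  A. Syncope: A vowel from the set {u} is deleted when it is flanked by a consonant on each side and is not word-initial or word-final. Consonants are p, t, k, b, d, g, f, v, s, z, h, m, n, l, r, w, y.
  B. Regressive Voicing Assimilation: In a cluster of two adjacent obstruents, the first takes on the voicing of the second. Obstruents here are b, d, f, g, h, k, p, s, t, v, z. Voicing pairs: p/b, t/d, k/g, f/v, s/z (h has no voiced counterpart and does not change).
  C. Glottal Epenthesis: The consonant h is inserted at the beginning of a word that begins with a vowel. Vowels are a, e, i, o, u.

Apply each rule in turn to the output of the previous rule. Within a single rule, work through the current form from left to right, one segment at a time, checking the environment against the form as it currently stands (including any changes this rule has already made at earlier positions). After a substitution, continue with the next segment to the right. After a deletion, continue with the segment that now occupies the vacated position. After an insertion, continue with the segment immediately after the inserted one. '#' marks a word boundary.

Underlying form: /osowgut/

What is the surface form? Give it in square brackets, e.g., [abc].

[hosowkt]

A Syncope: [osowgut] → [osowgt]
B Regressive Voicing Assimilation: [osowgt] → [osowkt]
C Glottal Epenthesis: [osowkt] → [hosowkt]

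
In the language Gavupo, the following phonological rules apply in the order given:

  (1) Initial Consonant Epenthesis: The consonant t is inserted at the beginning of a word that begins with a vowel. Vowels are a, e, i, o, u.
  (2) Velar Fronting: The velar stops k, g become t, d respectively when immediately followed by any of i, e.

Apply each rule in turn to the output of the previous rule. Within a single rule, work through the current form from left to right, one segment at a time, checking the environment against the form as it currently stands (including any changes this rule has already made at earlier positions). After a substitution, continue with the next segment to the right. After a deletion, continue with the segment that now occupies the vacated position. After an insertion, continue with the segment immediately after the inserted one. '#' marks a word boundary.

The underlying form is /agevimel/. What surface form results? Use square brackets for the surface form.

[tadevimel]

(1) Initial Consonant Epenthesis: [agevimel] → [tagevimel]
(2) Velar Fronting: [tagevimel] → [tadevimel]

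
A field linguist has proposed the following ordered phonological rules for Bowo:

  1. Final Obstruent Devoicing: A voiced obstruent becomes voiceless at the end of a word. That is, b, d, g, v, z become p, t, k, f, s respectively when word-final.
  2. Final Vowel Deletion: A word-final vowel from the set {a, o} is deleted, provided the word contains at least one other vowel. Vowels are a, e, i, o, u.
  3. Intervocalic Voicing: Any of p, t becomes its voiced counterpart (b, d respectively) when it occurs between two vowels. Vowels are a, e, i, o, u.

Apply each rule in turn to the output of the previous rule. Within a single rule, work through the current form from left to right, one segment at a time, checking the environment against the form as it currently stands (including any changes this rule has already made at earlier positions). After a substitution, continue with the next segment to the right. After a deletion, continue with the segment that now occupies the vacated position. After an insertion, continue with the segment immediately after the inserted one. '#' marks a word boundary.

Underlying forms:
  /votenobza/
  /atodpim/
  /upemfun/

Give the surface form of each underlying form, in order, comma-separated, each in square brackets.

[vodenobz], [adodpim], [ubemfun]

/votenobza/:
  1 Final Obstruent Devoicing: no change — [votenobza]
  2 Final Vowel Deletion: [votenobza] → [votenobz]
  3 Intervocalic Voicing: [votenobz] → [vodenobz]
/atodpim/:
  1 Final Obstruent Devoicing: no change — [atodpim]
  2 Final Vowel Deletion: no change — [atodpim]
  3 Intervocalic Voicing: [atodpim] → [adodpim]
/upemfun/:
  1 Final Obstruent Devoicing: no change — [upemfun]
  2 Final Vowel Deletion: no change — [upemfun]
  3 Intervocalic Voicing: [upemfun] → [ubemfun]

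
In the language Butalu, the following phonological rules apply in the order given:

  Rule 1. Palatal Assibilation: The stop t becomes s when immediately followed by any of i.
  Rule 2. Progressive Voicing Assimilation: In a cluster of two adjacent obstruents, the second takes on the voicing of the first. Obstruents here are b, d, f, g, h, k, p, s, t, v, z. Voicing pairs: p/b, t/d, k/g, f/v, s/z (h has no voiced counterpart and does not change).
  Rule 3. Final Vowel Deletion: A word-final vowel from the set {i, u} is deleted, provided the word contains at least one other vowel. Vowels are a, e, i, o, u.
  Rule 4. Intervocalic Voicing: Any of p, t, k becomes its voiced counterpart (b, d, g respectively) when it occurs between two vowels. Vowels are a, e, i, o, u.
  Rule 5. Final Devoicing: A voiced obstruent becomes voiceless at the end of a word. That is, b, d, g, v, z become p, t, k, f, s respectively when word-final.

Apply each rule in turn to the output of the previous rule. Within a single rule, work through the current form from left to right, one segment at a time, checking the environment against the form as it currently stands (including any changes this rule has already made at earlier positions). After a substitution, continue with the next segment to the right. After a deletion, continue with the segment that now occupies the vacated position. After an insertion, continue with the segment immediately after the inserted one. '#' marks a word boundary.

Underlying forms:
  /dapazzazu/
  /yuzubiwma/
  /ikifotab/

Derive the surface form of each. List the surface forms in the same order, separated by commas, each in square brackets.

/dapazzazu/:
  Rule 1 Palatal Assibilation: no change — [dapazzazu]
  Rule 2 Progressive Voicing Assimilation: no change — [dapazzazu]
  Rule 3 Final Vowel Deletion: [dapazzazu] → [dapazzaz]
  Rule 4 Intervocalic Voicing: [dapazzaz] → [dabazzaz]
  Rule 5 Final Devoicing: [dabazzaz] → [dabazzas]
/yuzubiwma/:
  Rule 1 Palatal Assibilation: no change — [yuzubiwma]
  Rule 2 Progressive Voicing Assimilation: no change — [yuzubiwma]
  Rule 3 Final Vowel Deletion: no change — [yuzubiwma]
  Rule 4 Intervocalic Voicing: no change — [yuzubiwma]
  Rule 5 Final Devoicing: no change — [yuzubiwma]
/ikifotab/:
  Rule 1 Palatal Assibilation: no change — [ikifotab]
  Rule 2 Progressive Voicing Assimilation: no change — [ikifotab]
  Rule 3 Final Vowel Deletion: no change — [ikifotab]
  Rule 4 Intervocalic Voicing: [ikifotab] → [igifodab]
  Rule 5 Final Devoicing: [igifodab] → [igifodap]

[dabazzas], [yuzubiwma], [igifodap]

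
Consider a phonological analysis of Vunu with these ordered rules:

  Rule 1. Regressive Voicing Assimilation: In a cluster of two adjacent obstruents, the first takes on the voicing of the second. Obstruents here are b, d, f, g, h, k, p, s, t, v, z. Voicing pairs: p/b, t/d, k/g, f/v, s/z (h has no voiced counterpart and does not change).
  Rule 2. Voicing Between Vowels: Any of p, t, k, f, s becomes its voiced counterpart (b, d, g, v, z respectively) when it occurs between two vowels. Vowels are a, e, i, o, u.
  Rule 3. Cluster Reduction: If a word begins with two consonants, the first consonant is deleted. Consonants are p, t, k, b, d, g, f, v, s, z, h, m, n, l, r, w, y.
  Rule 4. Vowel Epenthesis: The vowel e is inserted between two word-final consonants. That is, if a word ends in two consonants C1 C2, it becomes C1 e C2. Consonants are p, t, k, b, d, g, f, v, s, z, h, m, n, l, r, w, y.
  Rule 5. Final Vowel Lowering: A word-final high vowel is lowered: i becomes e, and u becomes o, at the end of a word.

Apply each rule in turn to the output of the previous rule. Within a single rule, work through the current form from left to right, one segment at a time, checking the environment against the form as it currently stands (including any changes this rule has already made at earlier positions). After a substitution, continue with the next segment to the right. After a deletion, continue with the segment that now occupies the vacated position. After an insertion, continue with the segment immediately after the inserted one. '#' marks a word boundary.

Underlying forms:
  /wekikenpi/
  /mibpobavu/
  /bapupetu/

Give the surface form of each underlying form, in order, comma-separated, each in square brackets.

/wekikenpi/:
  Rule 1 Regressive Voicing Assimilation: no change — [wekikenpi]
  Rule 2 Voicing Between Vowels: [wekikenpi] → [wegigenpi]
  Rule 3 Cluster Reduction: no change — [wegigenpi]
  Rule 4 Vowel Epenthesis: no change — [wegigenpi]
  Rule 5 Final Vowel Lowering: [wegigenpi] → [wegigenpe]
/mibpobavu/:
  Rule 1 Regressive Voicing Assimilation: [mibpobavu] → [mippobavu]
  Rule 2 Voicing Between Vowels: no change — [mippobavu]
  Rule 3 Cluster Reduction: no change — [mippobavu]
  Rule 4 Vowel Epenthesis: no change — [mippobavu]
  Rule 5 Final Vowel Lowering: [mippobavu] → [mippobavo]
/bapupetu/:
  Rule 1 Regressive Voicing Assimilation: no change — [bapupetu]
  Rule 2 Voicing Between Vowels: [bapupetu] → [babubedu]
  Rule 3 Cluster Reduction: no change — [babubedu]
  Rule 4 Vowel Epenthesis: no change — [babubedu]
  Rule 5 Final Vowel Lowering: [babubedu] → [babubedo]

[wegigenpe], [mippobavo], [babubedo]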